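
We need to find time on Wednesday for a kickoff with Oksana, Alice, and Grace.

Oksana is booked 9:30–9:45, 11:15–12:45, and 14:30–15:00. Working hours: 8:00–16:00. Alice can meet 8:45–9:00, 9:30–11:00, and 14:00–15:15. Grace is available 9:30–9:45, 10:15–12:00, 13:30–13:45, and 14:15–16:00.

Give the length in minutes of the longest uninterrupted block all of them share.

45 minutes

Oksana free within 08:00–16:00: 08:00–09:30, 09:45–11:15, 12:45–14:30, 15:00–16:00.
Oksana ∩ Alice: 08:45–09:00, 09:45–11:00, 14:00–14:30, 15:00–15:15.
Oksana ∩ Alice ∩ Grace: 10:15–11:00, 14:15–14:30, 15:00–15:15.
Common window lengths: 45, 15, 15 min; longest is 45.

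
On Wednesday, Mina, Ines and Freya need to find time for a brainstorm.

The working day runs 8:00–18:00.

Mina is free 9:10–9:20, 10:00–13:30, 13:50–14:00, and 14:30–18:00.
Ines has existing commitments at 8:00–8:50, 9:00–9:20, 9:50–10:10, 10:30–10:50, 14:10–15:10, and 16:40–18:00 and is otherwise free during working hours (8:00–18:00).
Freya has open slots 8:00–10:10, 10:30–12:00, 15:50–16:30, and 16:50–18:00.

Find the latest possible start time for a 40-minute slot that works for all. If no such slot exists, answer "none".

Ines free within 08:00–18:00: 08:50–09:00, 09:20–09:50, 10:10–10:30, 10:50–14:10, 15:10–16:40.
Mina ∩ Ines: 10:10–10:30, 10:50–13:30, 13:50–14:00, 15:10–16:40.
Mina ∩ Ines ∩ Freya: 10:50–12:00, 15:50–16:30.
Windows ≥ 40 min: 10:50–12:00, 15:50–16:30.
Latest start in the last window 15:50–16:30 is 16:30 − 40 min = 15:50.

15:50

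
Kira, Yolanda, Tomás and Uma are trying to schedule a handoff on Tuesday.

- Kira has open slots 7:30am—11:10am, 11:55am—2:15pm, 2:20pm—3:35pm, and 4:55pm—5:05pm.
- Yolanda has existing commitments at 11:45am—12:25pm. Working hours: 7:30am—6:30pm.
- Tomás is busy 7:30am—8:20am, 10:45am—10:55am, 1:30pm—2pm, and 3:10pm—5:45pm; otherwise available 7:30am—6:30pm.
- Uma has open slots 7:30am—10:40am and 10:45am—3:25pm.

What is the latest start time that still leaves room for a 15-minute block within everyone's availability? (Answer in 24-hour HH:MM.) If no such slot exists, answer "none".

14:55

Yolanda free within 07:30–18:30: 07:30–11:45, 12:25–18:30.
Tomás free within 07:30–18:30: 08:20–10:45, 10:55–13:30, 14:00–15:10, 17:45–18:30.
Kira ∩ Yolanda: 07:30–11:10, 12:25–14:15, 14:20–15:35, 16:55–17:05.
Kira ∩ Yolanda ∩ Tomás: 08:20–10:45, 10:55–11:10, 12:25–13:30, 14:00–14:15, 14:20–15:10.
Kira ∩ Yolanda ∩ Tomás ∩ Uma: 08:20–10:40, 10:55–11:10, 12:25–13:30, 14:00–14:15, 14:20–15:10.
Windows ≥ 15 min: 08:20–10:40, 10:55–11:10, 12:25–13:30, 14:00–14:15, 14:20–15:10.
Latest start in the last window 14:20–15:10 is 15:10 − 15 min = 14:55.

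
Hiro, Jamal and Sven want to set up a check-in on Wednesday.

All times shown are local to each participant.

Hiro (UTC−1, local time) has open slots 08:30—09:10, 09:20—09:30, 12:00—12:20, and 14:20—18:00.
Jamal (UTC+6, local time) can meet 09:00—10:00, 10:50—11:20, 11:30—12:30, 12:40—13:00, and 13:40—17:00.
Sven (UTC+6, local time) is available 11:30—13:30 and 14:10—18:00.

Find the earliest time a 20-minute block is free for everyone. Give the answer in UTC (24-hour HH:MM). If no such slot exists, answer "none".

Hiro → UTC: 09:30–10:10, 10:20–10:30, 13:00–13:20, 15:20–19:00.
Jamal → UTC: 03:00–04:00, 04:50–05:20, 05:30–06:30, 06:40–07:00, 07:40–11:00.
Sven → UTC: 05:30–07:30, 08:10–12:00.
Hiro ∩ Jamal: 09:30–10:10, 10:20–10:30.
Hiro ∩ Jamal ∩ Sven: 09:30–10:10, 10:20–10:30.
Windows ≥ 20 min: 09:30–10:10.
Earliest such window starts at 09:30.

09:30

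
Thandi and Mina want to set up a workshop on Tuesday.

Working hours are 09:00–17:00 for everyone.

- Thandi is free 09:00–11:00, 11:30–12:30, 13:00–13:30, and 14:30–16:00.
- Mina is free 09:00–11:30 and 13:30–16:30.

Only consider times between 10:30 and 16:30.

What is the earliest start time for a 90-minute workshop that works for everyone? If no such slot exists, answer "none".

14:30

Thandi ∩ Mina: 09:00–11:00, 14:30–16:00.
Restricted to 10:30–16:30: 10:30–11:00, 14:30–16:00.
Windows ≥ 90 min: 14:30–16:00.
Earliest such window starts at 14:30.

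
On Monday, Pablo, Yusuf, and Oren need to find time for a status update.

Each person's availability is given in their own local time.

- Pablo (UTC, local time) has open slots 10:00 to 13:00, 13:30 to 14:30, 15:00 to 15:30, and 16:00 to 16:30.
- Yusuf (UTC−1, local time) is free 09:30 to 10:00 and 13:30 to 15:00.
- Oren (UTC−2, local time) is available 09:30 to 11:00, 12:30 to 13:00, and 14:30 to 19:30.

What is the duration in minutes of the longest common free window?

0 minutes

Pablo → UTC: 10:00–13:00, 13:30–14:30, 15:00–15:30, 16:00–16:30.
Yusuf → UTC: 10:30–11:00, 14:30–16:00.
Oren → UTC: 11:30–13:00, 14:30–15:00, 16:30–21:30.
Pablo ∩ Yusuf: 10:30–11:00, 15:00–15:30.
Pablo ∩ Yusuf ∩ Oren: (none).
No common window.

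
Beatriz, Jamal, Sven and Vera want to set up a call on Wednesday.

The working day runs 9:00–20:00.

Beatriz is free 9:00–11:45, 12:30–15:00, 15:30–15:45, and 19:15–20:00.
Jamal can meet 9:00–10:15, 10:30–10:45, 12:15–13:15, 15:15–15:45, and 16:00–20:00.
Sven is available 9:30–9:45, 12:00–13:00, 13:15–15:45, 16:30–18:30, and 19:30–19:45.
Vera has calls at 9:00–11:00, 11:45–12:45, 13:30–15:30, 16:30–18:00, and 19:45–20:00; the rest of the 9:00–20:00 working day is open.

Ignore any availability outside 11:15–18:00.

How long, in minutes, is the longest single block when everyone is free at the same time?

Vera free within 09:00–20:00: 11:00–11:45, 12:45–13:30, 15:30–16:30, 18:00–19:45.
Beatriz ∩ Jamal: 09:00–10:15, 10:30–10:45, 12:30–13:15, 15:30–15:45, 19:15–20:00.
Beatriz ∩ Jamal ∩ Sven: 09:30–09:45, 12:30–13:00, 15:30–15:45, 19:30–19:45.
Beatriz ∩ Jamal ∩ Sven ∩ Vera: 12:45–13:00, 15:30–15:45, 19:30–19:45.
Restricted to 11:15–18:00: 12:45–13:00, 15:30–15:45.
Common window lengths: 15, 15 min; longest is 15.

15 minutes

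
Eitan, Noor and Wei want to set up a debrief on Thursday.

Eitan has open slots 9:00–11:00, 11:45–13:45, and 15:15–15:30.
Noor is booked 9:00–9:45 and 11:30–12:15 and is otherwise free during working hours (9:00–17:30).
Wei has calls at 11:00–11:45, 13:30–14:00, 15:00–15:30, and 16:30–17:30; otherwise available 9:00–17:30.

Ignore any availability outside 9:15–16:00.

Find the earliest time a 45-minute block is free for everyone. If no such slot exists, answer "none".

09:45

Noor free within 09:00–17:30: 09:45–11:30, 12:15–17:30.
Wei free within 09:00–17:30: 09:00–11:00, 11:45–13:30, 14:00–15:00, 15:30–16:30.
Eitan ∩ Noor: 09:45–11:00, 12:15–13:45, 15:15–15:30.
Eitan ∩ Noor ∩ Wei: 09:45–11:00, 12:15–13:30.
Restricted to 09:15–16:00: 09:45–11:00, 12:15–13:30.
Windows ≥ 45 min: 09:45–11:00, 12:15–13:30.
Earliest such window starts at 09:45.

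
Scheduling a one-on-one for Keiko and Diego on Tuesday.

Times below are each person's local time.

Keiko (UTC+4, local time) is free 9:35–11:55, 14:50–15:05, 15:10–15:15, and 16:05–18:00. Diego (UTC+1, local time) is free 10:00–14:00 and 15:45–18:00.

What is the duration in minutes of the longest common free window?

55 minutes

Keiko → UTC: 05:35–07:55, 10:50–11:05, 11:10–11:15, 12:05–14:00.
Diego → UTC: 09:00–13:00, 14:45–17:00.
Keiko ∩ Diego: 10:50–11:05, 11:10–11:15, 12:05–13:00.
Common window lengths: 15, 5, 55 min; longest is 55.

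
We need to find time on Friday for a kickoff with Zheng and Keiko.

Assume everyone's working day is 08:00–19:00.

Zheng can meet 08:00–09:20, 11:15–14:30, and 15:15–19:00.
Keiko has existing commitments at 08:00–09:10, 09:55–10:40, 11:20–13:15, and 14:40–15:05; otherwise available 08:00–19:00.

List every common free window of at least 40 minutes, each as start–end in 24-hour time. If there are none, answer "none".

13:15–14:30, 15:15–19:00

Keiko free within 08:00–19:00: 09:10–09:55, 10:40–11:20, 13:15–14:40, 15:05–19:00.
Zheng ∩ Keiko: 09:10–09:20, 11:15–11:20, 13:15–14:30, 15:15–19:00.
Windows ≥ 40 min: 13:15–14:30, 15:15–19:00.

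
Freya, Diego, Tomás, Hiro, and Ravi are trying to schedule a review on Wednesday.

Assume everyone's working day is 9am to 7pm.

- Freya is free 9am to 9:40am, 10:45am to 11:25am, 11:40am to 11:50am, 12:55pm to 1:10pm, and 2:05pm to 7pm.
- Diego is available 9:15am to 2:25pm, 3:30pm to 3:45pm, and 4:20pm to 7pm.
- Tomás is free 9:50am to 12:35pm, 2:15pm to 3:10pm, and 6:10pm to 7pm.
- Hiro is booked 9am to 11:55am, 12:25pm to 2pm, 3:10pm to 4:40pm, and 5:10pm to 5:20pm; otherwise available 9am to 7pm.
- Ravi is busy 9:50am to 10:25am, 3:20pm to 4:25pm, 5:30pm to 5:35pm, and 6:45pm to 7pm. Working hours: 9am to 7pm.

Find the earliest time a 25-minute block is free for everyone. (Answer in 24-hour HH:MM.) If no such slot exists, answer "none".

18:10

Hiro free within 09:00–19:00: 11:55–12:25, 14:00–15:10, 16:40–17:10, 17:20–19:00.
Ravi free within 09:00–19:00: 09:00–09:50, 10:25–15:20, 16:25–17:30, 17:35–18:45.
Freya ∩ Diego: 09:15–09:40, 10:45–11:25, 11:40–11:50, 12:55–13:10, 14:05–14:25, 15:30–15:45, 16:20–19:00.
Freya ∩ Diego ∩ Tomás: 10:45–11:25, 11:40–11:50, 14:15–14:25, 18:10–19:00.
Freya ∩ Diego ∩ Tomás ∩ Hiro: 14:15–14:25, 18:10–19:00.
Freya ∩ Diego ∩ Tomás ∩ Hiro ∩ Ravi: 14:15–14:25, 18:10–18:45.
Windows ≥ 25 min: 18:10–18:45.
Earliest such window starts at 18:10.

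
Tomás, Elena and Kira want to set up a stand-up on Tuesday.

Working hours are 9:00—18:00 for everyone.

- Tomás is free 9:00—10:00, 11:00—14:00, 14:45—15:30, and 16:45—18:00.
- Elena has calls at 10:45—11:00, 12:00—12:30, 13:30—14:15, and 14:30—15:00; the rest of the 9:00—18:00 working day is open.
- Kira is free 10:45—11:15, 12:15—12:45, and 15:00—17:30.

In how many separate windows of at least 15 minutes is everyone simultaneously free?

Elena free within 09:00–18:00: 09:00–10:45, 11:00–12:00, 12:30–13:30, 14:15–14:30, 15:00–18:00.
Tomás ∩ Elena: 09:00–10:00, 11:00–12:00, 12:30–13:30, 15:00–15:30, 16:45–18:00.
Tomás ∩ Elena ∩ Kira: 11:00–11:15, 12:30–12:45, 15:00–15:30, 16:45–17:30.
Windows ≥ 15 min: 11:00–11:15, 12:30–12:45, 15:00–15:30, 16:45–17:30.
That's 4 windows.

4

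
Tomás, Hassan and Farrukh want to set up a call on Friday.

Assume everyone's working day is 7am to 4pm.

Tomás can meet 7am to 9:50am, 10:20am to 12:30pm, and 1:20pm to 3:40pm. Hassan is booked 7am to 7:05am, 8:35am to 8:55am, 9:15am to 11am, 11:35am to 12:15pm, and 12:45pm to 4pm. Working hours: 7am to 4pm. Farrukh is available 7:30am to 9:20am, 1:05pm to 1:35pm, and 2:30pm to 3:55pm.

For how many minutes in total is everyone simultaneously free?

85 minutes

Hassan free within 07:00–16:00: 07:05–08:35, 08:55–09:15, 11:00–11:35, 12:15–12:45.
Tomás ∩ Hassan: 07:05–08:35, 08:55–09:15, 11:00–11:35, 12:15–12:30.
Tomás ∩ Hassan ∩ Farrukh: 07:30–08:35, 08:55–09:15.
Total common minutes: 65 + 20 = 85.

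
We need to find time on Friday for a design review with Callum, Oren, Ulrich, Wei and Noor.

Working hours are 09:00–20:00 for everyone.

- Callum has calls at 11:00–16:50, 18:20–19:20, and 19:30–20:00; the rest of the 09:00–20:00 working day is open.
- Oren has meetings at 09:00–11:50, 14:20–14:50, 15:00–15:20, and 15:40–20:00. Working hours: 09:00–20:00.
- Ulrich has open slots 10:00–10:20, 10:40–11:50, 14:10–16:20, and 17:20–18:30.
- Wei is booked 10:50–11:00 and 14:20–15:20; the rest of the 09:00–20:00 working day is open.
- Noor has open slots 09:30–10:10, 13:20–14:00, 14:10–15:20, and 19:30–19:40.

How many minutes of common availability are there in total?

Callum free within 09:00–20:00: 09:00–11:00, 16:50–18:20, 19:20–19:30.
Oren free within 09:00–20:00: 11:50–14:20, 14:50–15:00, 15:20–15:40.
Wei free within 09:00–20:00: 09:00–10:50, 11:00–14:20, 15:20–20:00.
Callum ∩ Oren: (none).
Callum ∩ Oren ∩ Ulrich: (none).
Callum ∩ Oren ∩ Ulrich ∩ Wei: (none).
Callum ∩ Oren ∩ Ulrich ∩ Wei ∩ Noor: (none).
Total common minutes: 0.

0 minutes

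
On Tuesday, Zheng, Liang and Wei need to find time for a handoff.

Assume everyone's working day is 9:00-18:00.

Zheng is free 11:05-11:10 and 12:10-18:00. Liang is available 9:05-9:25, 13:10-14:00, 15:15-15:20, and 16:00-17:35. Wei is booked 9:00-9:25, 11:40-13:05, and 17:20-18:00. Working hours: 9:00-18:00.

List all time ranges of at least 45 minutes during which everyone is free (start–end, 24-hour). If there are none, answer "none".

Wei free within 09:00–18:00: 09:25–11:40, 13:05–17:20.
Zheng ∩ Liang: 13:10–14:00, 15:15–15:20, 16:00–17:35.
Zheng ∩ Liang ∩ Wei: 13:10–14:00, 15:15–15:20, 16:00–17:20.
Windows ≥ 45 min: 13:10–14:00, 16:00–17:20.

13:10–14:00, 16:00–17:20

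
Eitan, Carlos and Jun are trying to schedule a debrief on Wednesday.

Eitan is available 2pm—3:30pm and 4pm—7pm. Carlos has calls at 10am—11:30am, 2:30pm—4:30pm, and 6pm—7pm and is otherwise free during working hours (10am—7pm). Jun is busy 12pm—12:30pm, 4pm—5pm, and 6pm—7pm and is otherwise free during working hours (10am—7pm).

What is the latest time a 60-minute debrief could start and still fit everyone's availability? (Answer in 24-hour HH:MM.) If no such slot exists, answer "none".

17:00

Carlos free within 10:00–19:00: 11:30–14:30, 16:30–18:00.
Jun free within 10:00–19:00: 10:00–12:00, 12:30–16:00, 17:00–18:00.
Eitan ∩ Carlos: 14:00–14:30, 16:30–18:00.
Eitan ∩ Carlos ∩ Jun: 14:00–14:30, 17:00–18:00.
Windows ≥ 60 min: 17:00–18:00.
Latest start in the last window 17:00–18:00 is 18:00 − 60 min = 17:00.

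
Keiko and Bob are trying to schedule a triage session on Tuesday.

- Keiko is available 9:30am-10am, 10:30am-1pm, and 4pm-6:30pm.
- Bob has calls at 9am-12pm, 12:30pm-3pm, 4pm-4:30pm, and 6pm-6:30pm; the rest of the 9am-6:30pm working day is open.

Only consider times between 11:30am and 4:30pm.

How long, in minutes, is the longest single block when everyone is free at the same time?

30 minutes

Bob free within 09:00–18:30: 12:00–12:30, 15:00–16:00, 16:30–18:00.
Keiko ∩ Bob: 12:00–12:30, 16:30–18:00.
Restricted to 11:30–16:30: 12:00–12:30.
Single common window of 30 minutes.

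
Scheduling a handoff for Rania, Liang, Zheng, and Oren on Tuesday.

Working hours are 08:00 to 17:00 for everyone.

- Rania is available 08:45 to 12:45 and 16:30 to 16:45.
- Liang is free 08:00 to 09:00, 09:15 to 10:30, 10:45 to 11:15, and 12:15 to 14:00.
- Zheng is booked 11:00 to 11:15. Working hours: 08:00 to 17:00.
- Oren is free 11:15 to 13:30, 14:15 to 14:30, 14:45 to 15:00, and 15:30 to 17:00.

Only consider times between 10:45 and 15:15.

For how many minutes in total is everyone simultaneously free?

30 minutes

Zheng free within 08:00–17:00: 08:00–11:00, 11:15–17:00.
Rania ∩ Liang: 08:45–09:00, 09:15–10:30, 10:45–11:15, 12:15–12:45.
Rania ∩ Liang ∩ Zheng: 08:45–09:00, 09:15–10:30, 10:45–11:00, 12:15–12:45.
Rania ∩ Liang ∩ Zheng ∩ Oren: 12:15–12:45.
Restricted to 10:45–15:15: 12:15–12:45.
Total common minutes: 30.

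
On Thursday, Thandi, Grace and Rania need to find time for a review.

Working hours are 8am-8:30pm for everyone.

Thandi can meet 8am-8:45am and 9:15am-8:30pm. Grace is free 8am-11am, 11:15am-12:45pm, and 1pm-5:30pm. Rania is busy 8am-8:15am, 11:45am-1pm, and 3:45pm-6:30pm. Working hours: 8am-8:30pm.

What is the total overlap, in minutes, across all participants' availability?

330 minutes

Rania free within 08:00–20:30: 08:15–11:45, 13:00–15:45, 18:30–20:30.
Thandi ∩ Grace: 08:00–08:45, 09:15–11:00, 11:15–12:45, 13:00–17:30.
Thandi ∩ Grace ∩ Rania: 08:15–08:45, 09:15–11:00, 11:15–11:45, 13:00–15:45.
Total common minutes: 30 + 105 + 30 + 165 = 330.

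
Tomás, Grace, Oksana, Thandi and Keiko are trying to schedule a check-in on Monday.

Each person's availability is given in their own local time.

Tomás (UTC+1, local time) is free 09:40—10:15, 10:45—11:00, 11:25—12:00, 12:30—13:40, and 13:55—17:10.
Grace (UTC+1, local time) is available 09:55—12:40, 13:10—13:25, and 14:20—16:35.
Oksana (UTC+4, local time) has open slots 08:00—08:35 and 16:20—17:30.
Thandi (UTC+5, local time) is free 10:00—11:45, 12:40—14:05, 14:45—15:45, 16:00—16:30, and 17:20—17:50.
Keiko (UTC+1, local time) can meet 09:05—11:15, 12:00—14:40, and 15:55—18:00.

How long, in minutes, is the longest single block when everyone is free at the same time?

Tomás → UTC: 08:40–09:15, 09:45–10:00, 10:25–11:00, 11:30–12:40, 12:55–16:10.
Grace → UTC: 08:55–11:40, 12:10–12:25, 13:20–15:35.
Oksana → UTC: 04:00–04:35, 12:20–13:30.
Thandi → UTC: 05:00–06:45, 07:40–09:05, 09:45–10:45, 11:00–11:30, 12:20–12:50.
Keiko → UTC: 08:05–10:15, 11:00–13:40, 14:55–17:00.
Tomás ∩ Grace: 08:55–09:15, 09:45–10:00, 10:25–11:00, 11:30–11:40, 12:10–12:25, 13:20–15:35.
Tomás ∩ Grace ∩ Oksana: 12:20–12:25, 13:20–13:30.
Tomás ∩ Grace ∩ Oksana ∩ Thandi: 12:20–12:25.
Tomás ∩ Grace ∩ Oksana ∩ Thandi ∩ Keiko: 12:20–12:25.
Single common window of 5 minutes.

5 minutes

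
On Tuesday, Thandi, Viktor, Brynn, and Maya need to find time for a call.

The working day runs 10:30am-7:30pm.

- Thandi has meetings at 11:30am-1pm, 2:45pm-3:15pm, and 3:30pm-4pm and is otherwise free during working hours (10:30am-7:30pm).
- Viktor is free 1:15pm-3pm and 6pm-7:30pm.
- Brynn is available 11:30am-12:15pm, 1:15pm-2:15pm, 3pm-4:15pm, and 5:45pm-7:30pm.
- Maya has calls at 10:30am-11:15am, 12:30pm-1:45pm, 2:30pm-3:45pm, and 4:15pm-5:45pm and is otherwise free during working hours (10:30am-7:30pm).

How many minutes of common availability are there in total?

120 minutes

Thandi free within 10:30–19:30: 10:30–11:30, 13:00–14:45, 15:15–15:30, 16:00–19:30.
Maya free within 10:30–19:30: 11:15–12:30, 13:45–14:30, 15:45–16:15, 17:45–19:30.
Thandi ∩ Viktor: 13:15–14:45, 18:00–19:30.
Thandi ∩ Viktor ∩ Brynn: 13:15–14:15, 18:00–19:30.
Thandi ∩ Viktor ∩ Brynn ∩ Maya: 13:45–14:15, 18:00–19:30.
Total common minutes: 30 + 90 = 120.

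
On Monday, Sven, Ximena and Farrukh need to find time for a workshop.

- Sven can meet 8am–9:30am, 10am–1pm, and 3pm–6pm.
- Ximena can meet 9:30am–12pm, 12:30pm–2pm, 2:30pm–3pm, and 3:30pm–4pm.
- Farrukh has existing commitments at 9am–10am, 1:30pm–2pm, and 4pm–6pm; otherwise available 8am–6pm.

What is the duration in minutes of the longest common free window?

Farrukh free within 08:00–18:00: 08:00–09:00, 10:00–13:30, 14:00–16:00.
Sven ∩ Ximena: 10:00–12:00, 12:30–13:00, 15:30–16:00.
Sven ∩ Ximena ∩ Farrukh: 10:00–12:00, 12:30–13:00, 15:30–16:00.
Common window lengths: 120, 30, 30 min; longest is 120.

120 minutes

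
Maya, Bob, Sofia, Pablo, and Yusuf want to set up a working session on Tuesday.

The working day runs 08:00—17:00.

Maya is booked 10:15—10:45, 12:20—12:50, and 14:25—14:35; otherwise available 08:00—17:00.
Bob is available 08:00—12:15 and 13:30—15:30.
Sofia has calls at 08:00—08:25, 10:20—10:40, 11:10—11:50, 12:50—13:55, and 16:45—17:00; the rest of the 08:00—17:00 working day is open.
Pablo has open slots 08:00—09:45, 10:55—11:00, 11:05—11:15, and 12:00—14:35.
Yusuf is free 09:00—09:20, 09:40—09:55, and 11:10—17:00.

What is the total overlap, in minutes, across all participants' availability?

70 minutes

Maya free within 08:00–17:00: 08:00–10:15, 10:45–12:20, 12:50–14:25, 14:35–17:00.
Sofia free within 08:00–17:00: 08:25–10:20, 10:40–11:10, 11:50–12:50, 13:55–16:45.
Maya ∩ Bob: 08:00–10:15, 10:45–12:15, 13:30–14:25, 14:35–15:30.
Maya ∩ Bob ∩ Sofia: 08:25–10:15, 10:45–11:10, 11:50–12:15, 13:55–14:25, 14:35–15:30.
Maya ∩ Bob ∩ Sofia ∩ Pablo: 08:25–09:45, 10:55–11:00, 11:05–11:10, 12:00–12:15, 13:55–14:25.
Maya ∩ Bob ∩ Sofia ∩ Pablo ∩ Yusuf: 09:00–09:20, 09:40–09:45, 12:00–12:15, 13:55–14:25.
Total common minutes: 20 + 5 + 15 + 30 = 70.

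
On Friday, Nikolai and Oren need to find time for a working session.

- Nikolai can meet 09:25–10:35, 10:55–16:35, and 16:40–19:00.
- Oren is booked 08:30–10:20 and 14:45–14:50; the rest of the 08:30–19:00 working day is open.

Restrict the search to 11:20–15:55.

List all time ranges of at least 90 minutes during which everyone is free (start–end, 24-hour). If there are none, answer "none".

11:20–14:45

Oren free within 08:30–19:00: 10:20–14:45, 14:50–19:00.
Nikolai ∩ Oren: 10:20–10:35, 10:55–14:45, 14:50–16:35, 16:40–19:00.
Restricted to 11:20–15:55: 11:20–14:45, 14:50–15:55.
Windows ≥ 90 min: 11:20–14:45.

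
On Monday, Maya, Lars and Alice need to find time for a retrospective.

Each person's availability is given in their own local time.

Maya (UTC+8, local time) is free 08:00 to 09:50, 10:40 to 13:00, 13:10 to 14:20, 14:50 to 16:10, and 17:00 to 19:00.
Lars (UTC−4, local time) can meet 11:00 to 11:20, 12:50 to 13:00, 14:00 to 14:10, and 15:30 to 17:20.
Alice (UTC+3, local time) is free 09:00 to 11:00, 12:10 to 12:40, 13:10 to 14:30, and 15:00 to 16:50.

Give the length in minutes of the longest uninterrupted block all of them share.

Maya → UTC: 00:00–01:50, 02:40–05:00, 05:10–06:20, 06:50–08:10, 09:00–11:00.
Lars → UTC: 15:00–15:20, 16:50–17:00, 18:00–18:10, 19:30–21:20.
Alice → UTC: 06:00–08:00, 09:10–09:40, 10:10–11:30, 12:00–13:50.
Maya ∩ Lars: (none).
Maya ∩ Lars ∩ Alice: (none).
No common window.

0 minutes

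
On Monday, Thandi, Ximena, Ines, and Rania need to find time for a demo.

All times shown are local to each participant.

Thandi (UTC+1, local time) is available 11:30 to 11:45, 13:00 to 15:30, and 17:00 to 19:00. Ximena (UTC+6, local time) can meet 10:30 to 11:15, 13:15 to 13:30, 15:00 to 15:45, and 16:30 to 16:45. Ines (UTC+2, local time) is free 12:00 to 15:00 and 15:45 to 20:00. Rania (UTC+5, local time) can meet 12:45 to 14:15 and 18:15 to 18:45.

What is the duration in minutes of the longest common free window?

Thandi → UTC: 10:30–10:45, 12:00–14:30, 16:00–18:00.
Ximena → UTC: 04:30–05:15, 07:15–07:30, 09:00–09:45, 10:30–10:45.
Ines → UTC: 10:00–13:00, 13:45–18:00.
Rania → UTC: 07:45–09:15, 13:15–13:45.
Thandi ∩ Ximena: 10:30–10:45.
Thandi ∩ Ximena ∩ Ines: 10:30–10:45.
Thandi ∩ Ximena ∩ Ines ∩ Rania: (none).
No common window.

0 minutes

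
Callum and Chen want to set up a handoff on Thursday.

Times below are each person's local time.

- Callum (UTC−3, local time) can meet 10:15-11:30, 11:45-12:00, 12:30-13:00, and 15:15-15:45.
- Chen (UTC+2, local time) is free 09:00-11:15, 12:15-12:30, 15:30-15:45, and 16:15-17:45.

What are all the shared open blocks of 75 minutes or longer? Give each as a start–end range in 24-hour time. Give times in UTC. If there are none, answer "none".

none

Callum → UTC: 13:15–14:30, 14:45–15:00, 15:30–16:00, 18:15–18:45.
Chen → UTC: 07:00–09:15, 10:15–10:30, 13:30–13:45, 14:15–15:45.
Callum ∩ Chen: 13:30–13:45, 14:15–14:30, 14:45–15:00, 15:30–15:45.
Windows ≥ 75 min: (none).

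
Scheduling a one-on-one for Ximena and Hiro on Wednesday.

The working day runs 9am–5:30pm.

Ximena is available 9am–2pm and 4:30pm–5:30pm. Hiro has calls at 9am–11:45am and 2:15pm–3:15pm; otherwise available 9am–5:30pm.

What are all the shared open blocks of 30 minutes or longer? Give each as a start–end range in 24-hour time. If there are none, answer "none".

11:45–14:00, 16:30–17:30

Hiro free within 09:00–17:30: 11:45–14:15, 15:15–17:30.
Ximena ∩ Hiro: 11:45–14:00, 16:30–17:30.
Windows ≥ 30 min: 11:45–14:00, 16:30–17:30.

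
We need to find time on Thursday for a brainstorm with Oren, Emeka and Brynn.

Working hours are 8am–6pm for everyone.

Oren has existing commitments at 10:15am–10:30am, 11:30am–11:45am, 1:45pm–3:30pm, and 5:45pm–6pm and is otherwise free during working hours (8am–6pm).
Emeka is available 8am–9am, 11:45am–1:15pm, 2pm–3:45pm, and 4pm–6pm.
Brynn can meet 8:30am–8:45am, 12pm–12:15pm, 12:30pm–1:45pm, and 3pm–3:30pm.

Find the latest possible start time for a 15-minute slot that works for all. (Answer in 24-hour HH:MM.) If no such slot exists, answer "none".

13:00

Oren free within 08:00–18:00: 08:00–10:15, 10:30–11:30, 11:45–13:45, 15:30–17:45.
Oren ∩ Emeka: 08:00–09:00, 11:45–13:15, 15:30–15:45, 16:00–17:45.
Oren ∩ Emeka ∩ Brynn: 08:30–08:45, 12:00–12:15, 12:30–13:15.
Windows ≥ 15 min: 08:30–08:45, 12:00–12:15, 12:30–13:15.
Latest start in the last window 12:30–13:15 is 13:15 − 15 min = 13:00.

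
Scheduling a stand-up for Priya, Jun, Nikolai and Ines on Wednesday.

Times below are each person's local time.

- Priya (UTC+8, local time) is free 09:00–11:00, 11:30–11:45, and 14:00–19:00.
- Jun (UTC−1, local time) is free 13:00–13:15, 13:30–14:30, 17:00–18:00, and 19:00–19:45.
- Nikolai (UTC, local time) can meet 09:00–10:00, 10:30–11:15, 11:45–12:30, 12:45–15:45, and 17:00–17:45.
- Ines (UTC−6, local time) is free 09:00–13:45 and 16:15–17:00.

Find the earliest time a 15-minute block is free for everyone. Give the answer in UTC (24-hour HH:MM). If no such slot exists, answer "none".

Priya → UTC: 01:00–03:00, 03:30–03:45, 06:00–11:00.
Jun → UTC: 14:00–14:15, 14:30–15:30, 18:00–19:00, 20:00–20:45.
Nikolai → UTC: 09:00–10:00, 10:30–11:15, 11:45–12:30, 12:45–15:45, 17:00–17:45.
Ines → UTC: 15:00–19:45, 22:15–23:00.
Priya ∩ Jun: (none).
Priya ∩ Jun ∩ Nikolai: (none).
Priya ∩ Jun ∩ Nikolai ∩ Ines: (none).
Windows ≥ 15 min: (none).

none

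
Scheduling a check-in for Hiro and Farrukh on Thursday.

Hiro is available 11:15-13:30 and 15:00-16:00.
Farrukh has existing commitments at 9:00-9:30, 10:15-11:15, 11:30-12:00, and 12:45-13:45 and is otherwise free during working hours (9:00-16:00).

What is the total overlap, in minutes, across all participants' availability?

120 minutes

Farrukh free within 09:00–16:00: 09:30–10:15, 11:15–11:30, 12:00–12:45, 13:45–16:00.
Hiro ∩ Farrukh: 11:15–11:30, 12:00–12:45, 15:00–16:00.
Total common minutes: 15 + 45 + 60 = 120.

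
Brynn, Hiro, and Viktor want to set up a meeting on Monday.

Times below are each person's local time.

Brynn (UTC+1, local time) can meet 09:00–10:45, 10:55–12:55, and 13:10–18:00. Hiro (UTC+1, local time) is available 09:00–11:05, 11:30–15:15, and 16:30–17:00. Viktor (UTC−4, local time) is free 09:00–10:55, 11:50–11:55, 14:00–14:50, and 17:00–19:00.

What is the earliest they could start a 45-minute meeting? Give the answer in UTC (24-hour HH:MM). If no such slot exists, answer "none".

Brynn → UTC: 08:00–09:45, 09:55–11:55, 12:10–17:00.
Hiro → UTC: 08:00–10:05, 10:30–14:15, 15:30–16:00.
Viktor → UTC: 13:00–14:55, 15:50–15:55, 18:00–18:50, 21:00–23:00.
Brynn ∩ Hiro: 08:00–09:45, 09:55–10:05, 10:30–11:55, 12:10–14:15, 15:30–16:00.
Brynn ∩ Hiro ∩ Viktor: 13:00–14:15, 15:50–15:55.
Windows ≥ 45 min: 13:00–14:15.
Earliest such window starts at 13:00.

13:00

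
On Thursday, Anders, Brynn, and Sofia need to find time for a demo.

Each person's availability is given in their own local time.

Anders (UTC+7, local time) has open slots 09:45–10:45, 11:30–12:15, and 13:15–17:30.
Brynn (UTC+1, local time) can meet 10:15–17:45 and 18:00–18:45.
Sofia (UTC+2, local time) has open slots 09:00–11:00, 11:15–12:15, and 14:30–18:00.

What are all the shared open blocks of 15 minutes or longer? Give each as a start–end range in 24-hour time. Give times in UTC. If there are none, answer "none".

09:15–10:15

Anders → UTC: 02:45–03:45, 04:30–05:15, 06:15–10:30.
Brynn → UTC: 09:15–16:45, 17:00–17:45.
Sofia → UTC: 07:00–09:00, 09:15–10:15, 12:30–16:00.
Anders ∩ Brynn: 09:15–10:30.
Anders ∩ Brynn ∩ Sofia: 09:15–10:15.
Windows ≥ 15 min: 09:15–10:15.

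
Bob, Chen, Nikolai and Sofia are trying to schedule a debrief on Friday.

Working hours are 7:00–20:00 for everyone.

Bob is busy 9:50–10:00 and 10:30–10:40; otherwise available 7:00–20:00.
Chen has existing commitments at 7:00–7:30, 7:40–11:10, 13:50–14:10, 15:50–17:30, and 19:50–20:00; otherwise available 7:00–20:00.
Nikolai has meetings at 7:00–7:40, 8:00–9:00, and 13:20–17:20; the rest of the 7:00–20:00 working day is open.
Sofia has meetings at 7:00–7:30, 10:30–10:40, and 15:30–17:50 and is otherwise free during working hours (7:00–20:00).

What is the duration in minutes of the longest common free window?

130 minutes

Bob free within 07:00–20:00: 07:00–09:50, 10:00–10:30, 10:40–20:00.
Chen free within 07:00–20:00: 07:30–07:40, 11:10–13:50, 14:10–15:50, 17:30–19:50.
Nikolai free within 07:00–20:00: 07:40–08:00, 09:00–13:20, 17:20–20:00.
Sofia free within 07:00–20:00: 07:30–10:30, 10:40–15:30, 17:50–20:00.
Bob ∩ Chen: 07:30–07:40, 11:10–13:50, 14:10–15:50, 17:30–19:50.
Bob ∩ Chen ∩ Nikolai: 11:10–13:20, 17:30–19:50.
Bob ∩ Chen ∩ Nikolai ∩ Sofia: 11:10–13:20, 17:50–19:50.
Common window lengths: 130, 120 min; longest is 130.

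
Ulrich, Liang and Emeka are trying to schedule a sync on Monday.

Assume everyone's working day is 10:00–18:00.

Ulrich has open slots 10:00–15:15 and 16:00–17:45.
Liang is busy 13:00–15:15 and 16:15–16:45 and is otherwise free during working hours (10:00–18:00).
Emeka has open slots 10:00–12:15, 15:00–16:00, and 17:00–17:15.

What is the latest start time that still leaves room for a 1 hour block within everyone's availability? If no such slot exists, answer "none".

Liang free within 10:00–18:00: 10:00–13:00, 15:15–16:15, 16:45–18:00.
Ulrich ∩ Liang: 10:00–13:00, 16:00–16:15, 16:45–17:45.
Ulrich ∩ Liang ∩ Emeka: 10:00–12:15, 17:00–17:15.
Windows ≥ 60 min: 10:00–12:15.
Latest start in the last window 10:00–12:15 is 12:15 − 60 min = 11:15.

11:15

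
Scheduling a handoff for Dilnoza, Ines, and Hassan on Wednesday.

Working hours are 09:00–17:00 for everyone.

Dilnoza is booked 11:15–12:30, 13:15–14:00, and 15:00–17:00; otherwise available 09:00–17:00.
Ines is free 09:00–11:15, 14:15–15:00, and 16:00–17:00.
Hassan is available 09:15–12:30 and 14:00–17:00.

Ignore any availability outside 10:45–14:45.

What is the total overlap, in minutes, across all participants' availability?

60 minutes

Dilnoza free within 09:00–17:00: 09:00–11:15, 12:30–13:15, 14:00–15:00.
Dilnoza ∩ Ines: 09:00–11:15, 14:15–15:00.
Dilnoza ∩ Ines ∩ Hassan: 09:15–11:15, 14:15–15:00.
Restricted to 10:45–14:45: 10:45–11:15, 14:15–14:45.
Total common minutes: 30 + 30 = 60.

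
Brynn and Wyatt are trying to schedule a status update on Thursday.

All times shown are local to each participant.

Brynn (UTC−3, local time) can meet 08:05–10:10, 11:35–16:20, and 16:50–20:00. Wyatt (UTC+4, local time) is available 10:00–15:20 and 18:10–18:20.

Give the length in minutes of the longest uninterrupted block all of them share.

Brynn → UTC: 11:05–13:10, 14:35–19:20, 19:50–23:00.
Wyatt → UTC: 06:00–11:20, 14:10–14:20.
Brynn ∩ Wyatt: 11:05–11:20.
Single common window of 15 minutes.

15 minutes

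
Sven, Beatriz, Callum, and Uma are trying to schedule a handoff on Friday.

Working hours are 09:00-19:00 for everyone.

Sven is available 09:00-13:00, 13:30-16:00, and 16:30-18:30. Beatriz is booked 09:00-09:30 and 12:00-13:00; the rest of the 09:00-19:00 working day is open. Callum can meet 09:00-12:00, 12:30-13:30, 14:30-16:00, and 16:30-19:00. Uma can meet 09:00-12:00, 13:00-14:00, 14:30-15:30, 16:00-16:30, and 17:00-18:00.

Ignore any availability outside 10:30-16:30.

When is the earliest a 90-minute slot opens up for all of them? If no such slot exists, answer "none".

10:30

Beatriz free within 09:00–19:00: 09:30–12:00, 13:00–19:00.
Sven ∩ Beatriz: 09:30–12:00, 13:30–16:00, 16:30–18:30.
Sven ∩ Beatriz ∩ Callum: 09:30–12:00, 14:30–16:00, 16:30–18:30.
Sven ∩ Beatriz ∩ Callum ∩ Uma: 09:30–12:00, 14:30–15:30, 17:00–18:00.
Restricted to 10:30–16:30: 10:30–12:00, 14:30–15:30.
Windows ≥ 90 min: 10:30–12:00.
Earliest such window starts at 10:30.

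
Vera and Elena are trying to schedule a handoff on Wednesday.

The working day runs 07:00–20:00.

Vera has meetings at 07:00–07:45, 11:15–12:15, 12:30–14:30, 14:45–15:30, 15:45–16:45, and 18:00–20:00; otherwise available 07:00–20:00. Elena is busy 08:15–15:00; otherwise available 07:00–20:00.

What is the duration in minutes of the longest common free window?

75 minutes

Vera free within 07:00–20:00: 07:45–11:15, 12:15–12:30, 14:30–14:45, 15:30–15:45, 16:45–18:00.
Elena free within 07:00–20:00: 07:00–08:15, 15:00–20:00.
Vera ∩ Elena: 07:45–08:15, 15:30–15:45, 16:45–18:00.
Common window lengths: 30, 15, 75 min; longest is 75.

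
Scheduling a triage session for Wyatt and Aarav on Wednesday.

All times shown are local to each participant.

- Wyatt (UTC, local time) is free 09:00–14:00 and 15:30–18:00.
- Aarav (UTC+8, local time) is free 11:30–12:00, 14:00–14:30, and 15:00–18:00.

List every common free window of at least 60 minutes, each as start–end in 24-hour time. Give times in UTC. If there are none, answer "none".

09:00–10:00

Wyatt → UTC: 09:00–14:00, 15:30–18:00.
Aarav → UTC: 03:30–04:00, 06:00–06:30, 07:00–10:00.
Wyatt ∩ Aarav: 09:00–10:00.
Windows ≥ 60 min: 09:00–10:00.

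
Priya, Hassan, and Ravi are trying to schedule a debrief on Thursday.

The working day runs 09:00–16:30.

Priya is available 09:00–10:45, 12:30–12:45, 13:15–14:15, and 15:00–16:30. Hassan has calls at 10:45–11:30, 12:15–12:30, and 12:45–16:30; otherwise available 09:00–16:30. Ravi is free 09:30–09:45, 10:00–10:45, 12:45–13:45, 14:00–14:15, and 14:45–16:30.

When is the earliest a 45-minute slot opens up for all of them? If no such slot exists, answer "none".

10:00

Hassan free within 09:00–16:30: 09:00–10:45, 11:30–12:15, 12:30–12:45.
Priya ∩ Hassan: 09:00–10:45, 12:30–12:45.
Priya ∩ Hassan ∩ Ravi: 09:30–09:45, 10:00–10:45.
Windows ≥ 45 min: 10:00–10:45.
Earliest such window starts at 10:00.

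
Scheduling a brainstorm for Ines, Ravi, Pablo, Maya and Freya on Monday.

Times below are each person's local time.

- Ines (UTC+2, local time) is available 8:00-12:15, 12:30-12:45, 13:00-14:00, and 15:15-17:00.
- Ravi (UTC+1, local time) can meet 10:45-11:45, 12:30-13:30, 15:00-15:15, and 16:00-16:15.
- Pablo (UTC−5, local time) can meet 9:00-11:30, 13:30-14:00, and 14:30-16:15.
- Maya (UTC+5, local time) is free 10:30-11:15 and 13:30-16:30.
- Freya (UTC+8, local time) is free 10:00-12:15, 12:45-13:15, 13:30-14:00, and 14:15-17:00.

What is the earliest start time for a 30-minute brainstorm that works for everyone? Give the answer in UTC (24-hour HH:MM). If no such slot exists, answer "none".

none

Ines → UTC: 06:00–10:15, 10:30–10:45, 11:00–12:00, 13:15–15:00.
Ravi → UTC: 09:45–10:45, 11:30–12:30, 14:00–14:15, 15:00–15:15.
Pablo → UTC: 14:00–16:30, 18:30–19:00, 19:30–21:15.
Maya → UTC: 05:30–06:15, 08:30–11:30.
Freya → UTC: 02:00–04:15, 04:45–05:15, 05:30–06:00, 06:15–09:00.
Ines ∩ Ravi: 09:45–10:15, 10:30–10:45, 11:30–12:00, 14:00–14:15.
Ines ∩ Ravi ∩ Pablo: 14:00–14:15.
Ines ∩ Ravi ∩ Pablo ∩ Maya: (none).
Ines ∩ Ravi ∩ Pablo ∩ Maya ∩ Freya: (none).
Windows ≥ 30 min: (none).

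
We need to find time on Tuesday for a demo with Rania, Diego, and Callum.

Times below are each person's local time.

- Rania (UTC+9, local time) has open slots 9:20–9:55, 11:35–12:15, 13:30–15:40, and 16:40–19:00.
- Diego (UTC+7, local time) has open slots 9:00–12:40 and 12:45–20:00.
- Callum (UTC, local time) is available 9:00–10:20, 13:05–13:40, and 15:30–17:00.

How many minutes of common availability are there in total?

60 minutes

Rania → UTC: 00:20–00:55, 02:35–03:15, 04:30–06:40, 07:40–10:00.
Diego → UTC: 02:00–05:40, 05:45–13:00.
Callum → UTC: 09:00–10:20, 13:05–13:40, 15:30–17:00.
Rania ∩ Diego: 02:35–03:15, 04:30–05:40, 05:45–06:40, 07:40–10:00.
Rania ∩ Diego ∩ Callum: 09:00–10:00.
Total common minutes: 60.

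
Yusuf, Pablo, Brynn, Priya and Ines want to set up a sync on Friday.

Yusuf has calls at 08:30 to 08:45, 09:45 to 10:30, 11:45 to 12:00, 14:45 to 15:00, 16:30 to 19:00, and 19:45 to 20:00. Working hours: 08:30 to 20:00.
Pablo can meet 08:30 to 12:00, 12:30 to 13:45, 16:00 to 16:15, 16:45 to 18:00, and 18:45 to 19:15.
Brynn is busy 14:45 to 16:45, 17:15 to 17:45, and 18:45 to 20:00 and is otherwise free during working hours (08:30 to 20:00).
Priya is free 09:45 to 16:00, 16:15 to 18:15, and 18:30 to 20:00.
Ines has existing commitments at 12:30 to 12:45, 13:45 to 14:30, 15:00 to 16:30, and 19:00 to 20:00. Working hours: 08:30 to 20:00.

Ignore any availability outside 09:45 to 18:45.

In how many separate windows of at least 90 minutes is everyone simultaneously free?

Yusuf free within 08:30–20:00: 08:45–09:45, 10:30–11:45, 12:00–14:45, 15:00–16:30, 19:00–19:45.
Brynn free within 08:30–20:00: 08:30–14:45, 16:45–17:15, 17:45–18:45.
Ines free within 08:30–20:00: 08:30–12:30, 12:45–13:45, 14:30–15:00, 16:30–19:00.
Yusuf ∩ Pablo: 08:45–09:45, 10:30–11:45, 12:30–13:45, 16:00–16:15, 19:00–19:15.
Yusuf ∩ Pablo ∩ Brynn: 08:45–09:45, 10:30–11:45, 12:30–13:45.
Yusuf ∩ Pablo ∩ Brynn ∩ Priya: 10:30–11:45, 12:30–13:45.
Yusuf ∩ Pablo ∩ Brynn ∩ Priya ∩ Ines: 10:30–11:45, 12:45–13:45.
Restricted to 09:45–18:45: 10:30–11:45, 12:45–13:45.
Windows ≥ 90 min: (none).
That's 0 windows.

0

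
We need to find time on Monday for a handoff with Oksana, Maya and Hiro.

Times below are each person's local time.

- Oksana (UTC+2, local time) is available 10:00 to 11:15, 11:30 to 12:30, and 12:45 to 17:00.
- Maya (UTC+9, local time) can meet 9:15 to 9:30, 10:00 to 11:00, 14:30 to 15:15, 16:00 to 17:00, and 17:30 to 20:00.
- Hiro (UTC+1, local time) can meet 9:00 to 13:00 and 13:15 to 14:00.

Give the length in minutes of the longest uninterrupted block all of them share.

Oksana → UTC: 08:00–09:15, 09:30–10:30, 10:45–15:00.
Maya → UTC: 00:15–00:30, 01:00–02:00, 05:30–06:15, 07:00–08:00, 08:30–11:00.
Hiro → UTC: 08:00–12:00, 12:15–13:00.
Oksana ∩ Maya: 08:30–09:15, 09:30–10:30, 10:45–11:00.
Oksana ∩ Maya ∩ Hiro: 08:30–09:15, 09:30–10:30, 10:45–11:00.
Common window lengths: 45, 60, 15 min; longest is 60.

60 minutes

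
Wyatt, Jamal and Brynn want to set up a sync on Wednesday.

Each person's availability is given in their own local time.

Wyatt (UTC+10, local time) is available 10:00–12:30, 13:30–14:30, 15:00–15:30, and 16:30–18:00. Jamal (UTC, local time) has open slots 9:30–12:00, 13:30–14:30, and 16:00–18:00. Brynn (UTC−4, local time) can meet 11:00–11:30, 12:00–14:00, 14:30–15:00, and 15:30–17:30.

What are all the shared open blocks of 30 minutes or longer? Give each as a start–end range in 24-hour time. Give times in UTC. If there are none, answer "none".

none

Wyatt → UTC: 00:00–02:30, 03:30–04:30, 05:00–05:30, 06:30–08:00.
Jamal → UTC: 09:30–12:00, 13:30–14:30, 16:00–18:00.
Brynn → UTC: 15:00–15:30, 16:00–18:00, 18:30–19:00, 19:30–21:30.
Wyatt ∩ Jamal: (none).
Wyatt ∩ Jamal ∩ Brynn: (none).
Windows ≥ 30 min: (none).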